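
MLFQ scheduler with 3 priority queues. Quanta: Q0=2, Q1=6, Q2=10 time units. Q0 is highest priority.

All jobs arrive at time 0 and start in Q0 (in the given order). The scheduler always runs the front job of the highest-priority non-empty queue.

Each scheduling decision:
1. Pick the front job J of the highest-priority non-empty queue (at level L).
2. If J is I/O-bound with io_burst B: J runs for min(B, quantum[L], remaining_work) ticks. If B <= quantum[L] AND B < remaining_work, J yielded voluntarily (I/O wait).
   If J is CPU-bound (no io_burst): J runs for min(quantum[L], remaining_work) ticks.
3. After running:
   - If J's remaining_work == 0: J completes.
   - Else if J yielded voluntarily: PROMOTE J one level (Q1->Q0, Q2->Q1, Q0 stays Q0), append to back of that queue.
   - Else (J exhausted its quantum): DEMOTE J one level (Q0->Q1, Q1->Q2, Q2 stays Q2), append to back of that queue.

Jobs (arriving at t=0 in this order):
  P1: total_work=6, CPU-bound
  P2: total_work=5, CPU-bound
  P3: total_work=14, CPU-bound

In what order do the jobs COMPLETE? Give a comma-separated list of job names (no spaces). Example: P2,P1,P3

t=0-2: P1@Q0 runs 2, rem=4, quantum used, demote→Q1. Q0=[P2,P3] Q1=[P1] Q2=[]
t=2-4: P2@Q0 runs 2, rem=3, quantum used, demote→Q1. Q0=[P3] Q1=[P1,P2] Q2=[]
t=4-6: P3@Q0 runs 2, rem=12, quantum used, demote→Q1. Q0=[] Q1=[P1,P2,P3] Q2=[]
t=6-10: P1@Q1 runs 4, rem=0, completes. Q0=[] Q1=[P2,P3] Q2=[]
t=10-13: P2@Q1 runs 3, rem=0, completes. Q0=[] Q1=[P3] Q2=[]
t=13-19: P3@Q1 runs 6, rem=6, quantum used, demote→Q2. Q0=[] Q1=[] Q2=[P3]
t=19-25: P3@Q2 runs 6, rem=0, completes. Q0=[] Q1=[] Q2=[]

Answer: P1,P2,P3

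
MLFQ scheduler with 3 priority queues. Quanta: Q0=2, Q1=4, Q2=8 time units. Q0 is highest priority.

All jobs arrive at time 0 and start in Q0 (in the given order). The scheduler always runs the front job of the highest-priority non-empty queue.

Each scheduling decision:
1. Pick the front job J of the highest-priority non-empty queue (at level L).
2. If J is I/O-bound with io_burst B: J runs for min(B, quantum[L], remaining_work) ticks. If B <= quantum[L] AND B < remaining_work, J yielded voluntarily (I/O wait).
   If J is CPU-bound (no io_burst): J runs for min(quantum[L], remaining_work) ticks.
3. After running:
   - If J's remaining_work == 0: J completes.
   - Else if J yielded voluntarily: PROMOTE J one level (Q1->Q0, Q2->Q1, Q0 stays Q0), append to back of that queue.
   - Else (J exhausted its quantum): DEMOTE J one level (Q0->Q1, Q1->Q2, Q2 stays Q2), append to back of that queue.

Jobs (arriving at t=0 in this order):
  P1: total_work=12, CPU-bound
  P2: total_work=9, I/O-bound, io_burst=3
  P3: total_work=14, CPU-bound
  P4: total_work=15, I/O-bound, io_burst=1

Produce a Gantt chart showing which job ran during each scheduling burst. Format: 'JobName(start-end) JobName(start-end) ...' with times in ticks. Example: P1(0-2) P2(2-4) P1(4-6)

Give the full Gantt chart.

t=0-2: P1@Q0 runs 2, rem=10, quantum used, demote→Q1. Q0=[P2,P3,P4] Q1=[P1] Q2=[]
t=2-4: P2@Q0 runs 2, rem=7, quantum used, demote→Q1. Q0=[P3,P4] Q1=[P1,P2] Q2=[]
t=4-6: P3@Q0 runs 2, rem=12, quantum used, demote→Q1. Q0=[P4] Q1=[P1,P2,P3] Q2=[]
t=6-7: P4@Q0 runs 1, rem=14, I/O yield, promote→Q0. Q0=[P4] Q1=[P1,P2,P3] Q2=[]
t=7-8: P4@Q0 runs 1, rem=13, I/O yield, promote→Q0. Q0=[P4] Q1=[P1,P2,P3] Q2=[]
t=8-9: P4@Q0 runs 1, rem=12, I/O yield, promote→Q0. Q0=[P4] Q1=[P1,P2,P3] Q2=[]
t=9-10: P4@Q0 runs 1, rem=11, I/O yield, promote→Q0. Q0=[P4] Q1=[P1,P2,P3] Q2=[]
t=10-11: P4@Q0 runs 1, rem=10, I/O yield, promote→Q0. Q0=[P4] Q1=[P1,P2,P3] Q2=[]
t=11-12: P4@Q0 runs 1, rem=9, I/O yield, promote→Q0. Q0=[P4] Q1=[P1,P2,P3] Q2=[]
t=12-13: P4@Q0 runs 1, rem=8, I/O yield, promote→Q0. Q0=[P4] Q1=[P1,P2,P3] Q2=[]
t=13-14: P4@Q0 runs 1, rem=7, I/O yield, promote→Q0. Q0=[P4] Q1=[P1,P2,P3] Q2=[]
t=14-15: P4@Q0 runs 1, rem=6, I/O yield, promote→Q0. Q0=[P4] Q1=[P1,P2,P3] Q2=[]
t=15-16: P4@Q0 runs 1, rem=5, I/O yield, promote→Q0. Q0=[P4] Q1=[P1,P2,P3] Q2=[]
t=16-17: P4@Q0 runs 1, rem=4, I/O yield, promote→Q0. Q0=[P4] Q1=[P1,P2,P3] Q2=[]
t=17-18: P4@Q0 runs 1, rem=3, I/O yield, promote→Q0. Q0=[P4] Q1=[P1,P2,P3] Q2=[]
t=18-19: P4@Q0 runs 1, rem=2, I/O yield, promote→Q0. Q0=[P4] Q1=[P1,P2,P3] Q2=[]
t=19-20: P4@Q0 runs 1, rem=1, I/O yield, promote→Q0. Q0=[P4] Q1=[P1,P2,P3] Q2=[]
t=20-21: P4@Q0 runs 1, rem=0, completes. Q0=[] Q1=[P1,P2,P3] Q2=[]
t=21-25: P1@Q1 runs 4, rem=6, quantum used, demote→Q2. Q0=[] Q1=[P2,P3] Q2=[P1]
t=25-28: P2@Q1 runs 3, rem=4, I/O yield, promote→Q0. Q0=[P2] Q1=[P3] Q2=[P1]
t=28-30: P2@Q0 runs 2, rem=2, quantum used, demote→Q1. Q0=[] Q1=[P3,P2] Q2=[P1]
t=30-34: P3@Q1 runs 4, rem=8, quantum used, demote→Q2. Q0=[] Q1=[P2] Q2=[P1,P3]
t=34-36: P2@Q1 runs 2, rem=0, completes. Q0=[] Q1=[] Q2=[P1,P3]
t=36-42: P1@Q2 runs 6, rem=0, completes. Q0=[] Q1=[] Q2=[P3]
t=42-50: P3@Q2 runs 8, rem=0, completes. Q0=[] Q1=[] Q2=[]

Answer: P1(0-2) P2(2-4) P3(4-6) P4(6-7) P4(7-8) P4(8-9) P4(9-10) P4(10-11) P4(11-12) P4(12-13) P4(13-14) P4(14-15) P4(15-16) P4(16-17) P4(17-18) P4(18-19) P4(19-20) P4(20-21) P1(21-25) P2(25-28) P2(28-30) P3(30-34) P2(34-36) P1(36-42) P3(42-50)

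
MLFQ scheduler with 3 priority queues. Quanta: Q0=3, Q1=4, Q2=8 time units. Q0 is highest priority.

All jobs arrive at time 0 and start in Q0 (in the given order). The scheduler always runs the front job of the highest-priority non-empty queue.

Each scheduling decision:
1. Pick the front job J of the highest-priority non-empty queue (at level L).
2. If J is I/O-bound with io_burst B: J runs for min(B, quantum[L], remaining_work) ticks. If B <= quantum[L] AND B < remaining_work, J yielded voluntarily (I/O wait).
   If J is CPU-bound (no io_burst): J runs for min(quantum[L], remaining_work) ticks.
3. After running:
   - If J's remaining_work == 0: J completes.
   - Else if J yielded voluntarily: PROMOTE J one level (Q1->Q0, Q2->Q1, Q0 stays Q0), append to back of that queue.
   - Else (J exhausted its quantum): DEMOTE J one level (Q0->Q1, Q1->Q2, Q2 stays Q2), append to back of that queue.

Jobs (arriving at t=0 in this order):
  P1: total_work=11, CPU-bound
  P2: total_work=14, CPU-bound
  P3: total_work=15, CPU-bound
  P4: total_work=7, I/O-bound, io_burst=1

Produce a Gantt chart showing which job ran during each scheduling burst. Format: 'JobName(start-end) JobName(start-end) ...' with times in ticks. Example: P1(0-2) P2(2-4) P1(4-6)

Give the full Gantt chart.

t=0-3: P1@Q0 runs 3, rem=8, quantum used, demote→Q1. Q0=[P2,P3,P4] Q1=[P1] Q2=[]
t=3-6: P2@Q0 runs 3, rem=11, quantum used, demote→Q1. Q0=[P3,P4] Q1=[P1,P2] Q2=[]
t=6-9: P3@Q0 runs 3, rem=12, quantum used, demote→Q1. Q0=[P4] Q1=[P1,P2,P3] Q2=[]
t=9-10: P4@Q0 runs 1, rem=6, I/O yield, promote→Q0. Q0=[P4] Q1=[P1,P2,P3] Q2=[]
t=10-11: P4@Q0 runs 1, rem=5, I/O yield, promote→Q0. Q0=[P4] Q1=[P1,P2,P3] Q2=[]
t=11-12: P4@Q0 runs 1, rem=4, I/O yield, promote→Q0. Q0=[P4] Q1=[P1,P2,P3] Q2=[]
t=12-13: P4@Q0 runs 1, rem=3, I/O yield, promote→Q0. Q0=[P4] Q1=[P1,P2,P3] Q2=[]
t=13-14: P4@Q0 runs 1, rem=2, I/O yield, promote→Q0. Q0=[P4] Q1=[P1,P2,P3] Q2=[]
t=14-15: P4@Q0 runs 1, rem=1, I/O yield, promote→Q0. Q0=[P4] Q1=[P1,P2,P3] Q2=[]
t=15-16: P4@Q0 runs 1, rem=0, completes. Q0=[] Q1=[P1,P2,P3] Q2=[]
t=16-20: P1@Q1 runs 4, rem=4, quantum used, demote→Q2. Q0=[] Q1=[P2,P3] Q2=[P1]
t=20-24: P2@Q1 runs 4, rem=7, quantum used, demote→Q2. Q0=[] Q1=[P3] Q2=[P1,P2]
t=24-28: P3@Q1 runs 4, rem=8, quantum used, demote→Q2. Q0=[] Q1=[] Q2=[P1,P2,P3]
t=28-32: P1@Q2 runs 4, rem=0, completes. Q0=[] Q1=[] Q2=[P2,P3]
t=32-39: P2@Q2 runs 7, rem=0, completes. Q0=[] Q1=[] Q2=[P3]
t=39-47: P3@Q2 runs 8, rem=0, completes. Q0=[] Q1=[] Q2=[]

Answer: P1(0-3) P2(3-6) P3(6-9) P4(9-10) P4(10-11) P4(11-12) P4(12-13) P4(13-14) P4(14-15) P4(15-16) P1(16-20) P2(20-24) P3(24-28) P1(28-32) P2(32-39) P3(39-47)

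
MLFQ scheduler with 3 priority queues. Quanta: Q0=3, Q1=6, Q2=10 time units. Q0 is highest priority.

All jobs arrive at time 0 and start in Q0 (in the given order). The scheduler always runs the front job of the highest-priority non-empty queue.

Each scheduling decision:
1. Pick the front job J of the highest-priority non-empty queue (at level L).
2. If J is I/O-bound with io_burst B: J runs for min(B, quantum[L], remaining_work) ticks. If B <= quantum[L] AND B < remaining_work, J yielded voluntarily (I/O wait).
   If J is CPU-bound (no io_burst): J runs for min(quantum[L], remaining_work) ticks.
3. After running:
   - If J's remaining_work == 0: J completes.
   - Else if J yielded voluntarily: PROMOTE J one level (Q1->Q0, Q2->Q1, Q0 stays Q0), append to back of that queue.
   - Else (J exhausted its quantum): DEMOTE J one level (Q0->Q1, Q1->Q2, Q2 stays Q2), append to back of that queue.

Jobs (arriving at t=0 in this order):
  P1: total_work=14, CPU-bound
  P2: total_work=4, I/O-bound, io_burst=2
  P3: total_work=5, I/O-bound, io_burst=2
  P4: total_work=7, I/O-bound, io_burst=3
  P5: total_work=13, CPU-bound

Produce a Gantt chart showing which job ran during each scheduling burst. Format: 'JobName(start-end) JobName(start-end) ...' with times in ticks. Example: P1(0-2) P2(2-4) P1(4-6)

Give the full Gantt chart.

t=0-3: P1@Q0 runs 3, rem=11, quantum used, demote→Q1. Q0=[P2,P3,P4,P5] Q1=[P1] Q2=[]
t=3-5: P2@Q0 runs 2, rem=2, I/O yield, promote→Q0. Q0=[P3,P4,P5,P2] Q1=[P1] Q2=[]
t=5-7: P3@Q0 runs 2, rem=3, I/O yield, promote→Q0. Q0=[P4,P5,P2,P3] Q1=[P1] Q2=[]
t=7-10: P4@Q0 runs 3, rem=4, I/O yield, promote→Q0. Q0=[P5,P2,P3,P4] Q1=[P1] Q2=[]
t=10-13: P5@Q0 runs 3, rem=10, quantum used, demote→Q1. Q0=[P2,P3,P4] Q1=[P1,P5] Q2=[]
t=13-15: P2@Q0 runs 2, rem=0, completes. Q0=[P3,P4] Q1=[P1,P5] Q2=[]
t=15-17: P3@Q0 runs 2, rem=1, I/O yield, promote→Q0. Q0=[P4,P3] Q1=[P1,P5] Q2=[]
t=17-20: P4@Q0 runs 3, rem=1, I/O yield, promote→Q0. Q0=[P3,P4] Q1=[P1,P5] Q2=[]
t=20-21: P3@Q0 runs 1, rem=0, completes. Q0=[P4] Q1=[P1,P5] Q2=[]
t=21-22: P4@Q0 runs 1, rem=0, completes. Q0=[] Q1=[P1,P5] Q2=[]
t=22-28: P1@Q1 runs 6, rem=5, quantum used, demote→Q2. Q0=[] Q1=[P5] Q2=[P1]
t=28-34: P5@Q1 runs 6, rem=4, quantum used, demote→Q2. Q0=[] Q1=[] Q2=[P1,P5]
t=34-39: P1@Q2 runs 5, rem=0, completes. Q0=[] Q1=[] Q2=[P5]
t=39-43: P5@Q2 runs 4, rem=0, completes. Q0=[] Q1=[] Q2=[]

Answer: P1(0-3) P2(3-5) P3(5-7) P4(7-10) P5(10-13) P2(13-15) P3(15-17) P4(17-20) P3(20-21) P4(21-22) P1(22-28) P5(28-34) P1(34-39) P5(39-43)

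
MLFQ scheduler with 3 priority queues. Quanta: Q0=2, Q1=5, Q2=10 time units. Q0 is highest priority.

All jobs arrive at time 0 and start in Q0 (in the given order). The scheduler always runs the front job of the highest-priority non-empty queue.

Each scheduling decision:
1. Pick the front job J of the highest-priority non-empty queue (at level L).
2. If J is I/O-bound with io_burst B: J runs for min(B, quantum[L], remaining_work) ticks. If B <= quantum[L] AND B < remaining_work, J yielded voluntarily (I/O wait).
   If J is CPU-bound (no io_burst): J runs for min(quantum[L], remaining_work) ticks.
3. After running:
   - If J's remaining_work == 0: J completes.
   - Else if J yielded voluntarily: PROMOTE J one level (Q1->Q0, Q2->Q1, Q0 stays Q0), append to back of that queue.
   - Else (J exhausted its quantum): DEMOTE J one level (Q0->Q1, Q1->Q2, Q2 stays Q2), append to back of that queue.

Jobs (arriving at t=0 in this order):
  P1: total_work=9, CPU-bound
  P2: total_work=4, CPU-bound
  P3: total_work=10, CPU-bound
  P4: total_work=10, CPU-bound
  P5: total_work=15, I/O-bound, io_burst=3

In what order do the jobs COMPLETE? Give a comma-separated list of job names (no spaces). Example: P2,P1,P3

Answer: P2,P5,P1,P3,P4

Derivation:
t=0-2: P1@Q0 runs 2, rem=7, quantum used, demote→Q1. Q0=[P2,P3,P4,P5] Q1=[P1] Q2=[]
t=2-4: P2@Q0 runs 2, rem=2, quantum used, demote→Q1. Q0=[P3,P4,P5] Q1=[P1,P2] Q2=[]
t=4-6: P3@Q0 runs 2, rem=8, quantum used, demote→Q1. Q0=[P4,P5] Q1=[P1,P2,P3] Q2=[]
t=6-8: P4@Q0 runs 2, rem=8, quantum used, demote→Q1. Q0=[P5] Q1=[P1,P2,P3,P4] Q2=[]
t=8-10: P5@Q0 runs 2, rem=13, quantum used, demote→Q1. Q0=[] Q1=[P1,P2,P3,P4,P5] Q2=[]
t=10-15: P1@Q1 runs 5, rem=2, quantum used, demote→Q2. Q0=[] Q1=[P2,P3,P4,P5] Q2=[P1]
t=15-17: P2@Q1 runs 2, rem=0, completes. Q0=[] Q1=[P3,P4,P5] Q2=[P1]
t=17-22: P3@Q1 runs 5, rem=3, quantum used, demote→Q2. Q0=[] Q1=[P4,P5] Q2=[P1,P3]
t=22-27: P4@Q1 runs 5, rem=3, quantum used, demote→Q2. Q0=[] Q1=[P5] Q2=[P1,P3,P4]
t=27-30: P5@Q1 runs 3, rem=10, I/O yield, promote→Q0. Q0=[P5] Q1=[] Q2=[P1,P3,P4]
t=30-32: P5@Q0 runs 2, rem=8, quantum used, demote→Q1. Q0=[] Q1=[P5] Q2=[P1,P3,P4]
t=32-35: P5@Q1 runs 3, rem=5, I/O yield, promote→Q0. Q0=[P5] Q1=[] Q2=[P1,P3,P4]
t=35-37: P5@Q0 runs 2, rem=3, quantum used, demote→Q1. Q0=[] Q1=[P5] Q2=[P1,P3,P4]
t=37-40: P5@Q1 runs 3, rem=0, completes. Q0=[] Q1=[] Q2=[P1,P3,P4]
t=40-42: P1@Q2 runs 2, rem=0, completes. Q0=[] Q1=[] Q2=[P3,P4]
t=42-45: P3@Q2 runs 3, rem=0, completes. Q0=[] Q1=[] Q2=[P4]
t=45-48: P4@Q2 runs 3, rem=0, completes. Q0=[] Q1=[] Q2=[]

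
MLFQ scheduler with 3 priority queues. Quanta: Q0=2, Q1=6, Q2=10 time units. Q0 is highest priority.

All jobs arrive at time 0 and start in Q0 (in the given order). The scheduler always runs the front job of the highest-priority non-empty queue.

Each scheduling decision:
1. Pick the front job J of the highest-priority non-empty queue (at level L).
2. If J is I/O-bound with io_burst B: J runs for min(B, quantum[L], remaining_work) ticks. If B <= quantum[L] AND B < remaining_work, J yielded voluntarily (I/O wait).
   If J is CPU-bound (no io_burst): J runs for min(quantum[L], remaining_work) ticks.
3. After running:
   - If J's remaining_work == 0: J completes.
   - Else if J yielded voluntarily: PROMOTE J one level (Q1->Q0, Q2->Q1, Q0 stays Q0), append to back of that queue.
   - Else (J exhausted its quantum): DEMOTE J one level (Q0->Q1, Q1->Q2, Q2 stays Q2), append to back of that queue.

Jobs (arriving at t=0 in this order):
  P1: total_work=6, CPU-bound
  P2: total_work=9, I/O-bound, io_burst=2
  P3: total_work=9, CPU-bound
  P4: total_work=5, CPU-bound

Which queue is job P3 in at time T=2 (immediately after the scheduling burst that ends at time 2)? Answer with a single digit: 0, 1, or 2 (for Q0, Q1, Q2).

Answer: 0

Derivation:
t=0-2: P1@Q0 runs 2, rem=4, quantum used, demote→Q1. Q0=[P2,P3,P4] Q1=[P1] Q2=[]
t=2-4: P2@Q0 runs 2, rem=7, I/O yield, promote→Q0. Q0=[P3,P4,P2] Q1=[P1] Q2=[]
t=4-6: P3@Q0 runs 2, rem=7, quantum used, demote→Q1. Q0=[P4,P2] Q1=[P1,P3] Q2=[]
t=6-8: P4@Q0 runs 2, rem=3, quantum used, demote→Q1. Q0=[P2] Q1=[P1,P3,P4] Q2=[]
t=8-10: P2@Q0 runs 2, rem=5, I/O yield, promote→Q0. Q0=[P2] Q1=[P1,P3,P4] Q2=[]
t=10-12: P2@Q0 runs 2, rem=3, I/O yield, promote→Q0. Q0=[P2] Q1=[P1,P3,P4] Q2=[]
t=12-14: P2@Q0 runs 2, rem=1, I/O yield, promote→Q0. Q0=[P2] Q1=[P1,P3,P4] Q2=[]
t=14-15: P2@Q0 runs 1, rem=0, completes. Q0=[] Q1=[P1,P3,P4] Q2=[]
t=15-19: P1@Q1 runs 4, rem=0, completes. Q0=[] Q1=[P3,P4] Q2=[]
t=19-25: P3@Q1 runs 6, rem=1, quantum used, demote→Q2. Q0=[] Q1=[P4] Q2=[P3]
t=25-28: P4@Q1 runs 3, rem=0, completes. Q0=[] Q1=[] Q2=[P3]
t=28-29: P3@Q2 runs 1, rem=0, completes. Q0=[] Q1=[] Q2=[]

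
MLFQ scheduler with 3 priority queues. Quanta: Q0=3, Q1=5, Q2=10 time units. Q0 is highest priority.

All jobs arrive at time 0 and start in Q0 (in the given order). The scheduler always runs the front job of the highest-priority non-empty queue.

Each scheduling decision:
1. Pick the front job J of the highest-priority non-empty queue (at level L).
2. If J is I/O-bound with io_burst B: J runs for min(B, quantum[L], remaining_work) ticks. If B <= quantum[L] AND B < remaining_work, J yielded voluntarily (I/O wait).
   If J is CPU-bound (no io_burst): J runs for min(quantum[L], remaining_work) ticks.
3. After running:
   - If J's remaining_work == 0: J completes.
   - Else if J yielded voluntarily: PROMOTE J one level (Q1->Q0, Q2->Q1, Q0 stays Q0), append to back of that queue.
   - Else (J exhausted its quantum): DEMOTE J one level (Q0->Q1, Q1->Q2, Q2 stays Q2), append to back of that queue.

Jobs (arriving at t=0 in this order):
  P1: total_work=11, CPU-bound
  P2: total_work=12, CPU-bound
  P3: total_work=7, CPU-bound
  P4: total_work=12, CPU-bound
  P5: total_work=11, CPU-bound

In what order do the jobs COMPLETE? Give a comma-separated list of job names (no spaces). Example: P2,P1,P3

Answer: P3,P1,P2,P4,P5

Derivation:
t=0-3: P1@Q0 runs 3, rem=8, quantum used, demote→Q1. Q0=[P2,P3,P4,P5] Q1=[P1] Q2=[]
t=3-6: P2@Q0 runs 3, rem=9, quantum used, demote→Q1. Q0=[P3,P4,P5] Q1=[P1,P2] Q2=[]
t=6-9: P3@Q0 runs 3, rem=4, quantum used, demote→Q1. Q0=[P4,P5] Q1=[P1,P2,P3] Q2=[]
t=9-12: P4@Q0 runs 3, rem=9, quantum used, demote→Q1. Q0=[P5] Q1=[P1,P2,P3,P4] Q2=[]
t=12-15: P5@Q0 runs 3, rem=8, quantum used, demote→Q1. Q0=[] Q1=[P1,P2,P3,P4,P5] Q2=[]
t=15-20: P1@Q1 runs 5, rem=3, quantum used, demote→Q2. Q0=[] Q1=[P2,P3,P4,P5] Q2=[P1]
t=20-25: P2@Q1 runs 5, rem=4, quantum used, demote→Q2. Q0=[] Q1=[P3,P4,P5] Q2=[P1,P2]
t=25-29: P3@Q1 runs 4, rem=0, completes. Q0=[] Q1=[P4,P5] Q2=[P1,P2]
t=29-34: P4@Q1 runs 5, rem=4, quantum used, demote→Q2. Q0=[] Q1=[P5] Q2=[P1,P2,P4]
t=34-39: P5@Q1 runs 5, rem=3, quantum used, demote→Q2. Q0=[] Q1=[] Q2=[P1,P2,P4,P5]
t=39-42: P1@Q2 runs 3, rem=0, completes. Q0=[] Q1=[] Q2=[P2,P4,P5]
t=42-46: P2@Q2 runs 4, rem=0, completes. Q0=[] Q1=[] Q2=[P4,P5]
t=46-50: P4@Q2 runs 4, rem=0, completes. Q0=[] Q1=[] Q2=[P5]
t=50-53: P5@Q2 runs 3, rem=0, completes. Q0=[] Q1=[] Q2=[]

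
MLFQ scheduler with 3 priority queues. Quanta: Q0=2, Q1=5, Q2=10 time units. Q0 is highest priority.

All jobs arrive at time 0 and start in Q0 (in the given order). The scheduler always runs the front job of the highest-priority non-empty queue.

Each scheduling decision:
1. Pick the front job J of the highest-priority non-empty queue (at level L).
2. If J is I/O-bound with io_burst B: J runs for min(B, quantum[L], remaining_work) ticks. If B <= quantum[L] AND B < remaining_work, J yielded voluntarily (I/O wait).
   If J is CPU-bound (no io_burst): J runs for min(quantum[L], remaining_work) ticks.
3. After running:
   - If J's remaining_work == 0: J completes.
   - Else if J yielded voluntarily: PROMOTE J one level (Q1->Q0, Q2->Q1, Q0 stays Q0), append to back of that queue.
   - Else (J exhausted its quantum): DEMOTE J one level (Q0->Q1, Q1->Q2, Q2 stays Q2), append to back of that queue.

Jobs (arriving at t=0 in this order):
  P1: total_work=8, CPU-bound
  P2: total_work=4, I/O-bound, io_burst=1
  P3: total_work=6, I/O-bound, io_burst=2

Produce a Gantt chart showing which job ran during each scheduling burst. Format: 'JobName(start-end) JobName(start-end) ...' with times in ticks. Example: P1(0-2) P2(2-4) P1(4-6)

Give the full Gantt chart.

Answer: P1(0-2) P2(2-3) P3(3-5) P2(5-6) P3(6-8) P2(8-9) P3(9-11) P2(11-12) P1(12-17) P1(17-18)

Derivation:
t=0-2: P1@Q0 runs 2, rem=6, quantum used, demote→Q1. Q0=[P2,P3] Q1=[P1] Q2=[]
t=2-3: P2@Q0 runs 1, rem=3, I/O yield, promote→Q0. Q0=[P3,P2] Q1=[P1] Q2=[]
t=3-5: P3@Q0 runs 2, rem=4, I/O yield, promote→Q0. Q0=[P2,P3] Q1=[P1] Q2=[]
t=5-6: P2@Q0 runs 1, rem=2, I/O yield, promote→Q0. Q0=[P3,P2] Q1=[P1] Q2=[]
t=6-8: P3@Q0 runs 2, rem=2, I/O yield, promote→Q0. Q0=[P2,P3] Q1=[P1] Q2=[]
t=8-9: P2@Q0 runs 1, rem=1, I/O yield, promote→Q0. Q0=[P3,P2] Q1=[P1] Q2=[]
t=9-11: P3@Q0 runs 2, rem=0, completes. Q0=[P2] Q1=[P1] Q2=[]
t=11-12: P2@Q0 runs 1, rem=0, completes. Q0=[] Q1=[P1] Q2=[]
t=12-17: P1@Q1 runs 5, rem=1, quantum used, demote→Q2. Q0=[] Q1=[] Q2=[P1]
t=17-18: P1@Q2 runs 1, rem=0, completes. Q0=[] Q1=[] Q2=[]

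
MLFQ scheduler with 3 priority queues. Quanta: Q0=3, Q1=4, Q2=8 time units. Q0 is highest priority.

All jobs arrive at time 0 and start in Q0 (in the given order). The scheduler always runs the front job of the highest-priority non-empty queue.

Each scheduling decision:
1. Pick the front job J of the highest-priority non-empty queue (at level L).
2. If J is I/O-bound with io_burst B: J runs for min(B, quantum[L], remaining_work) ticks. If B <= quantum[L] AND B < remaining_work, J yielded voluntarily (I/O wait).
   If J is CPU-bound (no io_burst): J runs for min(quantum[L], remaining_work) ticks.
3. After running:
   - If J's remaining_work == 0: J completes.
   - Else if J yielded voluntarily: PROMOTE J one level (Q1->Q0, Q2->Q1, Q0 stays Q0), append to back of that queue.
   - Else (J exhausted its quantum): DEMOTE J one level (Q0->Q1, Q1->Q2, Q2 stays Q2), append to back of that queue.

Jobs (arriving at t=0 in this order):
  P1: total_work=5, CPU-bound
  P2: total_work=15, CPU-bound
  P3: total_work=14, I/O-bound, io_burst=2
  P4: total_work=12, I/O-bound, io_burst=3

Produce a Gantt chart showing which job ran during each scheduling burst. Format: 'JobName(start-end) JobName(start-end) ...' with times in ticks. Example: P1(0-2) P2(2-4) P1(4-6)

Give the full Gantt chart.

t=0-3: P1@Q0 runs 3, rem=2, quantum used, demote→Q1. Q0=[P2,P3,P4] Q1=[P1] Q2=[]
t=3-6: P2@Q0 runs 3, rem=12, quantum used, demote→Q1. Q0=[P3,P4] Q1=[P1,P2] Q2=[]
t=6-8: P3@Q0 runs 2, rem=12, I/O yield, promote→Q0. Q0=[P4,P3] Q1=[P1,P2] Q2=[]
t=8-11: P4@Q0 runs 3, rem=9, I/O yield, promote→Q0. Q0=[P3,P4] Q1=[P1,P2] Q2=[]
t=11-13: P3@Q0 runs 2, rem=10, I/O yield, promote→Q0. Q0=[P4,P3] Q1=[P1,P2] Q2=[]
t=13-16: P4@Q0 runs 3, rem=6, I/O yield, promote→Q0. Q0=[P3,P4] Q1=[P1,P2] Q2=[]
t=16-18: P3@Q0 runs 2, rem=8, I/O yield, promote→Q0. Q0=[P4,P3] Q1=[P1,P2] Q2=[]
t=18-21: P4@Q0 runs 3, rem=3, I/O yield, promote→Q0. Q0=[P3,P4] Q1=[P1,P2] Q2=[]
t=21-23: P3@Q0 runs 2, rem=6, I/O yield, promote→Q0. Q0=[P4,P3] Q1=[P1,P2] Q2=[]
t=23-26: P4@Q0 runs 3, rem=0, completes. Q0=[P3] Q1=[P1,P2] Q2=[]
t=26-28: P3@Q0 runs 2, rem=4, I/O yield, promote→Q0. Q0=[P3] Q1=[P1,P2] Q2=[]
t=28-30: P3@Q0 runs 2, rem=2, I/O yield, promote→Q0. Q0=[P3] Q1=[P1,P2] Q2=[]
t=30-32: P3@Q0 runs 2, rem=0, completes. Q0=[] Q1=[P1,P2] Q2=[]
t=32-34: P1@Q1 runs 2, rem=0, completes. Q0=[] Q1=[P2] Q2=[]
t=34-38: P2@Q1 runs 4, rem=8, quantum used, demote→Q2. Q0=[] Q1=[] Q2=[P2]
t=38-46: P2@Q2 runs 8, rem=0, completes. Q0=[] Q1=[] Q2=[]

Answer: P1(0-3) P2(3-6) P3(6-8) P4(8-11) P3(11-13) P4(13-16) P3(16-18) P4(18-21) P3(21-23) P4(23-26) P3(26-28) P3(28-30) P3(30-32) P1(32-34) P2(34-38) P2(38-46)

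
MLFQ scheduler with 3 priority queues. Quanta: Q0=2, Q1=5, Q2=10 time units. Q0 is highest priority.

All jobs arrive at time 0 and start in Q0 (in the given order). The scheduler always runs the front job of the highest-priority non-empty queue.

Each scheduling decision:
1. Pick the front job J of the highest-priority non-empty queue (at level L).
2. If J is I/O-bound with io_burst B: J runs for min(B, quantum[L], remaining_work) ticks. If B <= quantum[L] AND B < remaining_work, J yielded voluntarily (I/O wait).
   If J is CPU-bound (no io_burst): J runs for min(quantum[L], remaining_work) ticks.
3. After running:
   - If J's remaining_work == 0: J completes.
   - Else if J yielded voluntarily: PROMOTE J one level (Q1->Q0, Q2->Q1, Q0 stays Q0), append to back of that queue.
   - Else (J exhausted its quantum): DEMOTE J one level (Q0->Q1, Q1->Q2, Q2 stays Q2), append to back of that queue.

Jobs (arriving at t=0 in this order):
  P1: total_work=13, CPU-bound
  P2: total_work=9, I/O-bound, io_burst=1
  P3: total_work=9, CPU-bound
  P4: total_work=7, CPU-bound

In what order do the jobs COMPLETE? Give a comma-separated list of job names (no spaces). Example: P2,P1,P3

t=0-2: P1@Q0 runs 2, rem=11, quantum used, demote→Q1. Q0=[P2,P3,P4] Q1=[P1] Q2=[]
t=2-3: P2@Q0 runs 1, rem=8, I/O yield, promote→Q0. Q0=[P3,P4,P2] Q1=[P1] Q2=[]
t=3-5: P3@Q0 runs 2, rem=7, quantum used, demote→Q1. Q0=[P4,P2] Q1=[P1,P3] Q2=[]
t=5-7: P4@Q0 runs 2, rem=5, quantum used, demote→Q1. Q0=[P2] Q1=[P1,P3,P4] Q2=[]
t=7-8: P2@Q0 runs 1, rem=7, I/O yield, promote→Q0. Q0=[P2] Q1=[P1,P3,P4] Q2=[]
t=8-9: P2@Q0 runs 1, rem=6, I/O yield, promote→Q0. Q0=[P2] Q1=[P1,P3,P4] Q2=[]
t=9-10: P2@Q0 runs 1, rem=5, I/O yield, promote→Q0. Q0=[P2] Q1=[P1,P3,P4] Q2=[]
t=10-11: P2@Q0 runs 1, rem=4, I/O yield, promote→Q0. Q0=[P2] Q1=[P1,P3,P4] Q2=[]
t=11-12: P2@Q0 runs 1, rem=3, I/O yield, promote→Q0. Q0=[P2] Q1=[P1,P3,P4] Q2=[]
t=12-13: P2@Q0 runs 1, rem=2, I/O yield, promote→Q0. Q0=[P2] Q1=[P1,P3,P4] Q2=[]
t=13-14: P2@Q0 runs 1, rem=1, I/O yield, promote→Q0. Q0=[P2] Q1=[P1,P3,P4] Q2=[]
t=14-15: P2@Q0 runs 1, rem=0, completes. Q0=[] Q1=[P1,P3,P4] Q2=[]
t=15-20: P1@Q1 runs 5, rem=6, quantum used, demote→Q2. Q0=[] Q1=[P3,P4] Q2=[P1]
t=20-25: P3@Q1 runs 5, rem=2, quantum used, demote→Q2. Q0=[] Q1=[P4] Q2=[P1,P3]
t=25-30: P4@Q1 runs 5, rem=0, completes. Q0=[] Q1=[] Q2=[P1,P3]
t=30-36: P1@Q2 runs 6, rem=0, completes. Q0=[] Q1=[] Q2=[P3]
t=36-38: P3@Q2 runs 2, rem=0, completes. Q0=[] Q1=[] Q2=[]

Answer: P2,P4,P1,P3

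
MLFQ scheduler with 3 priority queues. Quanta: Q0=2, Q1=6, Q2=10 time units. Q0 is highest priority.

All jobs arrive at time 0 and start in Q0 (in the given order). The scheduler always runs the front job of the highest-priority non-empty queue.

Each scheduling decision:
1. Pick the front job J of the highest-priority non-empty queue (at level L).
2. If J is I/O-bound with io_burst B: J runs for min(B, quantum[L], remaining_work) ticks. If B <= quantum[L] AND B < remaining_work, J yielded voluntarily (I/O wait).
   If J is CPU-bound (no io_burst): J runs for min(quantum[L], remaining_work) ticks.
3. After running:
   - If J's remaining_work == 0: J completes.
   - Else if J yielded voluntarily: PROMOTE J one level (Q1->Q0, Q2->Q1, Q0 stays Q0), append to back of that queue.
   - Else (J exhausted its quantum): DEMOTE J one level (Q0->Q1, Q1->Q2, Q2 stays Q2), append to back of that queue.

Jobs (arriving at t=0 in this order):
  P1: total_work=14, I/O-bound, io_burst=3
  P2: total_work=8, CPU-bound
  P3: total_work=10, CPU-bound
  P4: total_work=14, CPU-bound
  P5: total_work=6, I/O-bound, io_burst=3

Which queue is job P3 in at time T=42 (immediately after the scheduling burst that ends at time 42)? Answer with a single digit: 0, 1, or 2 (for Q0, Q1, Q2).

t=0-2: P1@Q0 runs 2, rem=12, quantum used, demote→Q1. Q0=[P2,P3,P4,P5] Q1=[P1] Q2=[]
t=2-4: P2@Q0 runs 2, rem=6, quantum used, demote→Q1. Q0=[P3,P4,P5] Q1=[P1,P2] Q2=[]
t=4-6: P3@Q0 runs 2, rem=8, quantum used, demote→Q1. Q0=[P4,P5] Q1=[P1,P2,P3] Q2=[]
t=6-8: P4@Q0 runs 2, rem=12, quantum used, demote→Q1. Q0=[P5] Q1=[P1,P2,P3,P4] Q2=[]
t=8-10: P5@Q0 runs 2, rem=4, quantum used, demote→Q1. Q0=[] Q1=[P1,P2,P3,P4,P5] Q2=[]
t=10-13: P1@Q1 runs 3, rem=9, I/O yield, promote→Q0. Q0=[P1] Q1=[P2,P3,P4,P5] Q2=[]
t=13-15: P1@Q0 runs 2, rem=7, quantum used, demote→Q1. Q0=[] Q1=[P2,P3,P4,P5,P1] Q2=[]
t=15-21: P2@Q1 runs 6, rem=0, completes. Q0=[] Q1=[P3,P4,P5,P1] Q2=[]
t=21-27: P3@Q1 runs 6, rem=2, quantum used, demote→Q2. Q0=[] Q1=[P4,P5,P1] Q2=[P3]
t=27-33: P4@Q1 runs 6, rem=6, quantum used, demote→Q2. Q0=[] Q1=[P5,P1] Q2=[P3,P4]
t=33-36: P5@Q1 runs 3, rem=1, I/O yield, promote→Q0. Q0=[P5] Q1=[P1] Q2=[P3,P4]
t=36-37: P5@Q0 runs 1, rem=0, completes. Q0=[] Q1=[P1] Q2=[P3,P4]
t=37-40: P1@Q1 runs 3, rem=4, I/O yield, promote→Q0. Q0=[P1] Q1=[] Q2=[P3,P4]
t=40-42: P1@Q0 runs 2, rem=2, quantum used, demote→Q1. Q0=[] Q1=[P1] Q2=[P3,P4]
t=42-44: P1@Q1 runs 2, rem=0, completes. Q0=[] Q1=[] Q2=[P3,P4]
t=44-46: P3@Q2 runs 2, rem=0, completes. Q0=[] Q1=[] Q2=[P4]
t=46-52: P4@Q2 runs 6, rem=0, completes. Q0=[] Q1=[] Q2=[]

Answer: 2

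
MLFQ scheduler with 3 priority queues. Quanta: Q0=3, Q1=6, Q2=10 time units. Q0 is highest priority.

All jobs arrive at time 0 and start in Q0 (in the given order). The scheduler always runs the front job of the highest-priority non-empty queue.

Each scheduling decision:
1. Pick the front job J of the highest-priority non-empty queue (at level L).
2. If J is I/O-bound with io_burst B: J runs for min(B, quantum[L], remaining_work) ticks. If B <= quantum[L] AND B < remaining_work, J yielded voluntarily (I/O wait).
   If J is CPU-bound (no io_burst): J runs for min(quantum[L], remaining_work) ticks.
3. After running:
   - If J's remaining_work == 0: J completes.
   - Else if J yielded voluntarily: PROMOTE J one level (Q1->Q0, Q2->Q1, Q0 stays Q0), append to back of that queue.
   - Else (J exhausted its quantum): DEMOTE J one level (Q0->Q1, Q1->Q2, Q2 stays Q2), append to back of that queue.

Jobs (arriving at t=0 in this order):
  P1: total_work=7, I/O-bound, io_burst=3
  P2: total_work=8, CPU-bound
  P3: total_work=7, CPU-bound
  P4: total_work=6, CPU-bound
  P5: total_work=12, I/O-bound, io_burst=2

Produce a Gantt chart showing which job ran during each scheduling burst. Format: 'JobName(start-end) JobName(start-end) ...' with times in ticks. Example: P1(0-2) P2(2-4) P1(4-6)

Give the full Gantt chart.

Answer: P1(0-3) P2(3-6) P3(6-9) P4(9-12) P5(12-14) P1(14-17) P5(17-19) P1(19-20) P5(20-22) P5(22-24) P5(24-26) P5(26-28) P2(28-33) P3(33-37) P4(37-40)

Derivation:
t=0-3: P1@Q0 runs 3, rem=4, I/O yield, promote→Q0. Q0=[P2,P3,P4,P5,P1] Q1=[] Q2=[]
t=3-6: P2@Q0 runs 3, rem=5, quantum used, demote→Q1. Q0=[P3,P4,P5,P1] Q1=[P2] Q2=[]
t=6-9: P3@Q0 runs 3, rem=4, quantum used, demote→Q1. Q0=[P4,P5,P1] Q1=[P2,P3] Q2=[]
t=9-12: P4@Q0 runs 3, rem=3, quantum used, demote→Q1. Q0=[P5,P1] Q1=[P2,P3,P4] Q2=[]
t=12-14: P5@Q0 runs 2, rem=10, I/O yield, promote→Q0. Q0=[P1,P5] Q1=[P2,P3,P4] Q2=[]
t=14-17: P1@Q0 runs 3, rem=1, I/O yield, promote→Q0. Q0=[P5,P1] Q1=[P2,P3,P4] Q2=[]
t=17-19: P5@Q0 runs 2, rem=8, I/O yield, promote→Q0. Q0=[P1,P5] Q1=[P2,P3,P4] Q2=[]
t=19-20: P1@Q0 runs 1, rem=0, completes. Q0=[P5] Q1=[P2,P3,P4] Q2=[]
t=20-22: P5@Q0 runs 2, rem=6, I/O yield, promote→Q0. Q0=[P5] Q1=[P2,P3,P4] Q2=[]
t=22-24: P5@Q0 runs 2, rem=4, I/O yield, promote→Q0. Q0=[P5] Q1=[P2,P3,P4] Q2=[]
t=24-26: P5@Q0 runs 2, rem=2, I/O yield, promote→Q0. Q0=[P5] Q1=[P2,P3,P4] Q2=[]
t=26-28: P5@Q0 runs 2, rem=0, completes. Q0=[] Q1=[P2,P3,P4] Q2=[]
t=28-33: P2@Q1 runs 5, rem=0, completes. Q0=[] Q1=[P3,P4] Q2=[]
t=33-37: P3@Q1 runs 4, rem=0, completes. Q0=[] Q1=[P4] Q2=[]
t=37-40: P4@Q1 runs 3, rem=0, completes. Q0=[] Q1=[] Q2=[]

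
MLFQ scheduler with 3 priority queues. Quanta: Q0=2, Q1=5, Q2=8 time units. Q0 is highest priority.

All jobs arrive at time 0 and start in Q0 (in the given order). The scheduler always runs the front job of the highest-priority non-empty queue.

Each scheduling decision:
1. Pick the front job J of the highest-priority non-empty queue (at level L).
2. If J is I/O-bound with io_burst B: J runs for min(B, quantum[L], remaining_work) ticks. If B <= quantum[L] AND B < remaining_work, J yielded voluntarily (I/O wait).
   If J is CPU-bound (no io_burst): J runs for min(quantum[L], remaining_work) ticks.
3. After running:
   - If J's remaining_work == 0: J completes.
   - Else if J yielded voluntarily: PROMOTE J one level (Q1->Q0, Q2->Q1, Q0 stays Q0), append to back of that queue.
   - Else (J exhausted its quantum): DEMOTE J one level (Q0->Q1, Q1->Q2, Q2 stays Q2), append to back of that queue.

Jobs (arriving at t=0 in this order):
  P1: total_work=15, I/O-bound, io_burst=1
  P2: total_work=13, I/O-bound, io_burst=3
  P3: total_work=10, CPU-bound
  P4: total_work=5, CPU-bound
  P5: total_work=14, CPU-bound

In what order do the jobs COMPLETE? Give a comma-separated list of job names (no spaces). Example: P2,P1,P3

t=0-1: P1@Q0 runs 1, rem=14, I/O yield, promote→Q0. Q0=[P2,P3,P4,P5,P1] Q1=[] Q2=[]
t=1-3: P2@Q0 runs 2, rem=11, quantum used, demote→Q1. Q0=[P3,P4,P5,P1] Q1=[P2] Q2=[]
t=3-5: P3@Q0 runs 2, rem=8, quantum used, demote→Q1. Q0=[P4,P5,P1] Q1=[P2,P3] Q2=[]
t=5-7: P4@Q0 runs 2, rem=3, quantum used, demote→Q1. Q0=[P5,P1] Q1=[P2,P3,P4] Q2=[]
t=7-9: P5@Q0 runs 2, rem=12, quantum used, demote→Q1. Q0=[P1] Q1=[P2,P3,P4,P5] Q2=[]
t=9-10: P1@Q0 runs 1, rem=13, I/O yield, promote→Q0. Q0=[P1] Q1=[P2,P3,P4,P5] Q2=[]
t=10-11: P1@Q0 runs 1, rem=12, I/O yield, promote→Q0. Q0=[P1] Q1=[P2,P3,P4,P5] Q2=[]
t=11-12: P1@Q0 runs 1, rem=11, I/O yield, promote→Q0. Q0=[P1] Q1=[P2,P3,P4,P5] Q2=[]
t=12-13: P1@Q0 runs 1, rem=10, I/O yield, promote→Q0. Q0=[P1] Q1=[P2,P3,P4,P5] Q2=[]
t=13-14: P1@Q0 runs 1, rem=9, I/O yield, promote→Q0. Q0=[P1] Q1=[P2,P3,P4,P5] Q2=[]
t=14-15: P1@Q0 runs 1, rem=8, I/O yield, promote→Q0. Q0=[P1] Q1=[P2,P3,P4,P5] Q2=[]
t=15-16: P1@Q0 runs 1, rem=7, I/O yield, promote→Q0. Q0=[P1] Q1=[P2,P3,P4,P5] Q2=[]
t=16-17: P1@Q0 runs 1, rem=6, I/O yield, promote→Q0. Q0=[P1] Q1=[P2,P3,P4,P5] Q2=[]
t=17-18: P1@Q0 runs 1, rem=5, I/O yield, promote→Q0. Q0=[P1] Q1=[P2,P3,P4,P5] Q2=[]
t=18-19: P1@Q0 runs 1, rem=4, I/O yield, promote→Q0. Q0=[P1] Q1=[P2,P3,P4,P5] Q2=[]
t=19-20: P1@Q0 runs 1, rem=3, I/O yield, promote→Q0. Q0=[P1] Q1=[P2,P3,P4,P5] Q2=[]
t=20-21: P1@Q0 runs 1, rem=2, I/O yield, promote→Q0. Q0=[P1] Q1=[P2,P3,P4,P5] Q2=[]
t=21-22: P1@Q0 runs 1, rem=1, I/O yield, promote→Q0. Q0=[P1] Q1=[P2,P3,P4,P5] Q2=[]
t=22-23: P1@Q0 runs 1, rem=0, completes. Q0=[] Q1=[P2,P3,P4,P5] Q2=[]
t=23-26: P2@Q1 runs 3, rem=8, I/O yield, promote→Q0. Q0=[P2] Q1=[P3,P4,P5] Q2=[]
t=26-28: P2@Q0 runs 2, rem=6, quantum used, demote→Q1. Q0=[] Q1=[P3,P4,P5,P2] Q2=[]
t=28-33: P3@Q1 runs 5, rem=3, quantum used, demote→Q2. Q0=[] Q1=[P4,P5,P2] Q2=[P3]
t=33-36: P4@Q1 runs 3, rem=0, completes. Q0=[] Q1=[P5,P2] Q2=[P3]
t=36-41: P5@Q1 runs 5, rem=7, quantum used, demote→Q2. Q0=[] Q1=[P2] Q2=[P3,P5]
t=41-44: P2@Q1 runs 3, rem=3, I/O yield, promote→Q0. Q0=[P2] Q1=[] Q2=[P3,P5]
t=44-46: P2@Q0 runs 2, rem=1, quantum used, demote→Q1. Q0=[] Q1=[P2] Q2=[P3,P5]
t=46-47: P2@Q1 runs 1, rem=0, completes. Q0=[] Q1=[] Q2=[P3,P5]
t=47-50: P3@Q2 runs 3, rem=0, completes. Q0=[] Q1=[] Q2=[P5]
t=50-57: P5@Q2 runs 7, rem=0, completes. Q0=[] Q1=[] Q2=[]

Answer: P1,P4,P2,P3,P5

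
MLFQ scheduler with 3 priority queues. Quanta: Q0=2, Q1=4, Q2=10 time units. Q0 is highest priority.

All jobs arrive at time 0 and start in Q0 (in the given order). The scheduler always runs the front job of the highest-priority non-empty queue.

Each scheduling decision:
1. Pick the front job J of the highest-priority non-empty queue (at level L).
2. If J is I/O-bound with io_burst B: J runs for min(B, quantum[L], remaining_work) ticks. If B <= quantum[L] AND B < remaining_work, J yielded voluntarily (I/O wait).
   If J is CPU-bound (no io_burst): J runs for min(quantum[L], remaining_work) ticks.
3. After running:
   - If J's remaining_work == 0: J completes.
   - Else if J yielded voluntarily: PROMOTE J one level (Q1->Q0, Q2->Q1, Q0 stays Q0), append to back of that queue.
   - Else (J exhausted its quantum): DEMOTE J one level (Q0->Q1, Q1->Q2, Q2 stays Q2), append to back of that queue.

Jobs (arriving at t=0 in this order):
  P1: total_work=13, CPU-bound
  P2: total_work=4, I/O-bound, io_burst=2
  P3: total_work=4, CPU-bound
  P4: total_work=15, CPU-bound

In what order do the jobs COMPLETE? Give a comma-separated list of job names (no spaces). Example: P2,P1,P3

t=0-2: P1@Q0 runs 2, rem=11, quantum used, demote→Q1. Q0=[P2,P3,P4] Q1=[P1] Q2=[]
t=2-4: P2@Q0 runs 2, rem=2, I/O yield, promote→Q0. Q0=[P3,P4,P2] Q1=[P1] Q2=[]
t=4-6: P3@Q0 runs 2, rem=2, quantum used, demote→Q1. Q0=[P4,P2] Q1=[P1,P3] Q2=[]
t=6-8: P4@Q0 runs 2, rem=13, quantum used, demote→Q1. Q0=[P2] Q1=[P1,P3,P4] Q2=[]
t=8-10: P2@Q0 runs 2, rem=0, completes. Q0=[] Q1=[P1,P3,P4] Q2=[]
t=10-14: P1@Q1 runs 4, rem=7, quantum used, demote→Q2. Q0=[] Q1=[P3,P4] Q2=[P1]
t=14-16: P3@Q1 runs 2, rem=0, completes. Q0=[] Q1=[P4] Q2=[P1]
t=16-20: P4@Q1 runs 4, rem=9, quantum used, demote→Q2. Q0=[] Q1=[] Q2=[P1,P4]
t=20-27: P1@Q2 runs 7, rem=0, completes. Q0=[] Q1=[] Q2=[P4]
t=27-36: P4@Q2 runs 9, rem=0, completes. Q0=[] Q1=[] Q2=[]

Answer: P2,P3,P1,P4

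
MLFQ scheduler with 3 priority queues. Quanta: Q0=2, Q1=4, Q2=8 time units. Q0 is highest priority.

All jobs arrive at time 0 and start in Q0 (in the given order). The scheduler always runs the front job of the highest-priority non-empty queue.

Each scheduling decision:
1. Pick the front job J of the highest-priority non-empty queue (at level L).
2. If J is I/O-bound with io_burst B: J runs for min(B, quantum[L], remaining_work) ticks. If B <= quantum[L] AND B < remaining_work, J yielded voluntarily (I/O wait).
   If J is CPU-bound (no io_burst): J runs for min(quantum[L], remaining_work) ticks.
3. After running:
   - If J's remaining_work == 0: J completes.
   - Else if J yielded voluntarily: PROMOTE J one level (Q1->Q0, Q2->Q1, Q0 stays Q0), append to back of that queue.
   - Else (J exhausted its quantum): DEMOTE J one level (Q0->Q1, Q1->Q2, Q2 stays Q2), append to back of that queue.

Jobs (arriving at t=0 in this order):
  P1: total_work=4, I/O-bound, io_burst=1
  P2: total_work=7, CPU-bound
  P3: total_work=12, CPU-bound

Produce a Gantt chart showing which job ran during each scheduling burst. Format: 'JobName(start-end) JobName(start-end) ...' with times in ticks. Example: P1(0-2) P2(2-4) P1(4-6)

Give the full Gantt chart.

t=0-1: P1@Q0 runs 1, rem=3, I/O yield, promote→Q0. Q0=[P2,P3,P1] Q1=[] Q2=[]
t=1-3: P2@Q0 runs 2, rem=5, quantum used, demote→Q1. Q0=[P3,P1] Q1=[P2] Q2=[]
t=3-5: P3@Q0 runs 2, rem=10, quantum used, demote→Q1. Q0=[P1] Q1=[P2,P3] Q2=[]
t=5-6: P1@Q0 runs 1, rem=2, I/O yield, promote→Q0. Q0=[P1] Q1=[P2,P3] Q2=[]
t=6-7: P1@Q0 runs 1, rem=1, I/O yield, promote→Q0. Q0=[P1] Q1=[P2,P3] Q2=[]
t=7-8: P1@Q0 runs 1, rem=0, completes. Q0=[] Q1=[P2,P3] Q2=[]
t=8-12: P2@Q1 runs 4, rem=1, quantum used, demote→Q2. Q0=[] Q1=[P3] Q2=[P2]
t=12-16: P3@Q1 runs 4, rem=6, quantum used, demote→Q2. Q0=[] Q1=[] Q2=[P2,P3]
t=16-17: P2@Q2 runs 1, rem=0, completes. Q0=[] Q1=[] Q2=[P3]
t=17-23: P3@Q2 runs 6, rem=0, completes. Q0=[] Q1=[] Q2=[]

Answer: P1(0-1) P2(1-3) P3(3-5) P1(5-6) P1(6-7) P1(7-8) P2(8-12) P3(12-16) P2(16-17) P3(17-23)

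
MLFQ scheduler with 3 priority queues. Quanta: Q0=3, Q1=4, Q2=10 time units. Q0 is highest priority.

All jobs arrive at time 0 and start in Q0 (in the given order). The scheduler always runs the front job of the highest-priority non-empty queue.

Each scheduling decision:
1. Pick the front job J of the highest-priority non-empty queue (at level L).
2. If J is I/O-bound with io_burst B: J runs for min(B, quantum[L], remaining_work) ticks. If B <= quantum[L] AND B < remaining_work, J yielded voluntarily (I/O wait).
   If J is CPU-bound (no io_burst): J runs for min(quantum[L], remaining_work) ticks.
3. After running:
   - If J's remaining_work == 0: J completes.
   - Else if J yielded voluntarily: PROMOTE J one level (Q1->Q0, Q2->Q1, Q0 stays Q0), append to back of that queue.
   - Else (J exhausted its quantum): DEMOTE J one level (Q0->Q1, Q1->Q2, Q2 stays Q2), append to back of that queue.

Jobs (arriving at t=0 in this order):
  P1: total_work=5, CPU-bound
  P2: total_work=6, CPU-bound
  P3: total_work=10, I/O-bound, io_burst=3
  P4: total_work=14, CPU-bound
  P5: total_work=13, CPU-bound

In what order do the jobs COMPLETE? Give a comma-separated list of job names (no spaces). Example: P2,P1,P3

t=0-3: P1@Q0 runs 3, rem=2, quantum used, demote→Q1. Q0=[P2,P3,P4,P5] Q1=[P1] Q2=[]
t=3-6: P2@Q0 runs 3, rem=3, quantum used, demote→Q1. Q0=[P3,P4,P5] Q1=[P1,P2] Q2=[]
t=6-9: P3@Q0 runs 3, rem=7, I/O yield, promote→Q0. Q0=[P4,P5,P3] Q1=[P1,P2] Q2=[]
t=9-12: P4@Q0 runs 3, rem=11, quantum used, demote→Q1. Q0=[P5,P3] Q1=[P1,P2,P4] Q2=[]
t=12-15: P5@Q0 runs 3, rem=10, quantum used, demote→Q1. Q0=[P3] Q1=[P1,P2,P4,P5] Q2=[]
t=15-18: P3@Q0 runs 3, rem=4, I/O yield, promote→Q0. Q0=[P3] Q1=[P1,P2,P4,P5] Q2=[]
t=18-21: P3@Q0 runs 3, rem=1, I/O yield, promote→Q0. Q0=[P3] Q1=[P1,P2,P4,P5] Q2=[]
t=21-22: P3@Q0 runs 1, rem=0, completes. Q0=[] Q1=[P1,P2,P4,P5] Q2=[]
t=22-24: P1@Q1 runs 2, rem=0, completes. Q0=[] Q1=[P2,P4,P5] Q2=[]
t=24-27: P2@Q1 runs 3, rem=0, completes. Q0=[] Q1=[P4,P5] Q2=[]
t=27-31: P4@Q1 runs 4, rem=7, quantum used, demote→Q2. Q0=[] Q1=[P5] Q2=[P4]
t=31-35: P5@Q1 runs 4, rem=6, quantum used, demote→Q2. Q0=[] Q1=[] Q2=[P4,P5]
t=35-42: P4@Q2 runs 7, rem=0, completes. Q0=[] Q1=[] Q2=[P5]
t=42-48: P5@Q2 runs 6, rem=0, completes. Q0=[] Q1=[] Q2=[]

Answer: P3,P1,P2,P4,P5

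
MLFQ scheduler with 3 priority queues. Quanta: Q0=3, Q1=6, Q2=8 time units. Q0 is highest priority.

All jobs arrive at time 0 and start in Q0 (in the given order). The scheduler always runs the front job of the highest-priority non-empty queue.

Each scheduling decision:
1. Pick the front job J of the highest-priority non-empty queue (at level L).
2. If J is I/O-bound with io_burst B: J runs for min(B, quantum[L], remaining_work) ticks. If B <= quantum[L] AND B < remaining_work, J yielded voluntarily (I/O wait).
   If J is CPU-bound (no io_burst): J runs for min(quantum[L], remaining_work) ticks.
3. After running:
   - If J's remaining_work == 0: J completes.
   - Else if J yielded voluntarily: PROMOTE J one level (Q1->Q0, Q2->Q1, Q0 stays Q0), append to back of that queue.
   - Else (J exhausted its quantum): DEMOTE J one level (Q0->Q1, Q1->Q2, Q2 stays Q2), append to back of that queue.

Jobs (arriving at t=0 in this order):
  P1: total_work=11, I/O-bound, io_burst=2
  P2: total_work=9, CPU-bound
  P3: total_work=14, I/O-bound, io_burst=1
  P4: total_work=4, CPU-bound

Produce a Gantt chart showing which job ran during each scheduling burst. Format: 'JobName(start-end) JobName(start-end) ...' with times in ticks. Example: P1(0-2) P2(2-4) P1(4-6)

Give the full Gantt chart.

t=0-2: P1@Q0 runs 2, rem=9, I/O yield, promote→Q0. Q0=[P2,P3,P4,P1] Q1=[] Q2=[]
t=2-5: P2@Q0 runs 3, rem=6, quantum used, demote→Q1. Q0=[P3,P4,P1] Q1=[P2] Q2=[]
t=5-6: P3@Q0 runs 1, rem=13, I/O yield, promote→Q0. Q0=[P4,P1,P3] Q1=[P2] Q2=[]
t=6-9: P4@Q0 runs 3, rem=1, quantum used, demote→Q1. Q0=[P1,P3] Q1=[P2,P4] Q2=[]
t=9-11: P1@Q0 runs 2, rem=7, I/O yield, promote→Q0. Q0=[P3,P1] Q1=[P2,P4] Q2=[]
t=11-12: P3@Q0 runs 1, rem=12, I/O yield, promote→Q0. Q0=[P1,P3] Q1=[P2,P4] Q2=[]
t=12-14: P1@Q0 runs 2, rem=5, I/O yield, promote→Q0. Q0=[P3,P1] Q1=[P2,P4] Q2=[]
t=14-15: P3@Q0 runs 1, rem=11, I/O yield, promote→Q0. Q0=[P1,P3] Q1=[P2,P4] Q2=[]
t=15-17: P1@Q0 runs 2, rem=3, I/O yield, promote→Q0. Q0=[P3,P1] Q1=[P2,P4] Q2=[]
t=17-18: P3@Q0 runs 1, rem=10, I/O yield, promote→Q0. Q0=[P1,P3] Q1=[P2,P4] Q2=[]
t=18-20: P1@Q0 runs 2, rem=1, I/O yield, promote→Q0. Q0=[P3,P1] Q1=[P2,P4] Q2=[]
t=20-21: P3@Q0 runs 1, rem=9, I/O yield, promote→Q0. Q0=[P1,P3] Q1=[P2,P4] Q2=[]
t=21-22: P1@Q0 runs 1, rem=0, completes. Q0=[P3] Q1=[P2,P4] Q2=[]
t=22-23: P3@Q0 runs 1, rem=8, I/O yield, promote→Q0. Q0=[P3] Q1=[P2,P4] Q2=[]
t=23-24: P3@Q0 runs 1, rem=7, I/O yield, promote→Q0. Q0=[P3] Q1=[P2,P4] Q2=[]
t=24-25: P3@Q0 runs 1, rem=6, I/O yield, promote→Q0. Q0=[P3] Q1=[P2,P4] Q2=[]
t=25-26: P3@Q0 runs 1, rem=5, I/O yield, promote→Q0. Q0=[P3] Q1=[P2,P4] Q2=[]
t=26-27: P3@Q0 runs 1, rem=4, I/O yield, promote→Q0. Q0=[P3] Q1=[P2,P4] Q2=[]
t=27-28: P3@Q0 runs 1, rem=3, I/O yield, promote→Q0. Q0=[P3] Q1=[P2,P4] Q2=[]
t=28-29: P3@Q0 runs 1, rem=2, I/O yield, promote→Q0. Q0=[P3] Q1=[P2,P4] Q2=[]
t=29-30: P3@Q0 runs 1, rem=1, I/O yield, promote→Q0. Q0=[P3] Q1=[P2,P4] Q2=[]
t=30-31: P3@Q0 runs 1, rem=0, completes. Q0=[] Q1=[P2,P4] Q2=[]
t=31-37: P2@Q1 runs 6, rem=0, completes. Q0=[] Q1=[P4] Q2=[]
t=37-38: P4@Q1 runs 1, rem=0, completes. Q0=[] Q1=[] Q2=[]

Answer: P1(0-2) P2(2-5) P3(5-6) P4(6-9) P1(9-11) P3(11-12) P1(12-14) P3(14-15) P1(15-17) P3(17-18) P1(18-20) P3(20-21) P1(21-22) P3(22-23) P3(23-24) P3(24-25) P3(25-26) P3(26-27) P3(27-28) P3(28-29) P3(29-30) P3(30-31) P2(31-37) P4(37-38)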